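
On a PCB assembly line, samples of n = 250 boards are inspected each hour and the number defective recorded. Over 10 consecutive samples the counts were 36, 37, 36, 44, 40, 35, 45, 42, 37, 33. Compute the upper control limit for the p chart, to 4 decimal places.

p̄ = Σdᵢ / (k·n) = 385 / (10 × 250) = 0.15400
UCL = p̄ + 3·√(p̄(1−p̄)/n) = 0.15400 + 3 × √(0.15400×0.84600/250) = 0.15400 + 3 × 0.02283 = 0.22249

0.2225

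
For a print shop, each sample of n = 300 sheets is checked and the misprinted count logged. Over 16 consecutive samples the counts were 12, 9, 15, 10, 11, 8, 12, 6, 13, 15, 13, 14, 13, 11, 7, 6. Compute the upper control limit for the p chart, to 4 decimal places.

p̄ = Σdᵢ / (k·n) = 175 / (16 × 300) = 0.03646
UCL = p̄ + 3·√(p̄(1−p̄)/n) = 0.03646 + 3 × √(0.03646×0.96354/300) = 0.03646 + 3 × 0.01082 = 0.06892

0.0689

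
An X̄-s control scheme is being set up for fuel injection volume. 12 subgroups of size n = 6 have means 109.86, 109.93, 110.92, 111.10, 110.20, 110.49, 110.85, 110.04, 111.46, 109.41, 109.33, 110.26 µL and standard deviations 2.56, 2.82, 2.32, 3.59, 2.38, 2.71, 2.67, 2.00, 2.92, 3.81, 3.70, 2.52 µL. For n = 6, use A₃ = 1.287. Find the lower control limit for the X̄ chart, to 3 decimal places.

106.674

X̄̄ = (109.86 + 109.93 + 110.92 + 111.10 + 110.20 + 110.49 + 110.85 + 110.04 + 111.46 + 109.41 + 109.33 + 110.26) / 12 = 110.3208
s̄ = (2.56 + 2.82 + 2.32 + 3.59 + 2.38 + 2.71 + 2.67 + 2.00 + 2.92 + 3.81 + 3.70 + 2.52) / 12 = 2.8333
LCL = X̄̄ − A₃·s̄ = 110.3208 − 1.287 × 2.8333 = 106.6743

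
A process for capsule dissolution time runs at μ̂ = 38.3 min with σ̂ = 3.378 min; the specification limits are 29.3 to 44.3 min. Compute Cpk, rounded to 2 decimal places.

0.59

Cpu = (USL − μ̂) / (3σ̂) = (44.3 − 38.3) / (3 × 3.378) = 0.5921; Cpl = (μ̂ − LSL) / (3σ̂) = (38.3 − 29.3) / (3 × 3.378) = 0.8881; Cpk = min(Cpu, Cpl) = 0.5921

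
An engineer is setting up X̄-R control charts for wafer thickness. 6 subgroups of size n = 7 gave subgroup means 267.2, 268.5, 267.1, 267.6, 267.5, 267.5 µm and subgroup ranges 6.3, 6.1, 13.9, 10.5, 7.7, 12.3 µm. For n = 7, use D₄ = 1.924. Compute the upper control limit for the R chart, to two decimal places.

18.21

R̄ = (6.3 + 6.1 + 13.9 + 10.5 + 7.7 + 12.3) / 6 = 56.8000 / 6 = 9.4667
UCL_R = D₄·R̄ = 1.924 × 9.4667 = 18.2139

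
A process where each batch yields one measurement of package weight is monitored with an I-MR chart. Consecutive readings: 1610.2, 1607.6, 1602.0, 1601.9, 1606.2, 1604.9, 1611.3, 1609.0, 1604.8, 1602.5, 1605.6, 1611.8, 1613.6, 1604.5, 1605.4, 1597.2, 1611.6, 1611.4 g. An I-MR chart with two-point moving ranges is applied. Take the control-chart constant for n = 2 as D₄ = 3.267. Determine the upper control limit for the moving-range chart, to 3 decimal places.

Moving ranges: 2.6, 5.6, 0.1, 4.3, 1.3, 6.4, 2.3, 4.2, 2.3, 3.1, 6.2, 1.8, 9.1, 0.9, 8.2, 14.4, 0.2; M̄R̄ = 73.0000 / 17 = 4.2941
UCL_MR = D₄·M̄R̄ = 3.267 × 4.2941 = 14.0289

14.029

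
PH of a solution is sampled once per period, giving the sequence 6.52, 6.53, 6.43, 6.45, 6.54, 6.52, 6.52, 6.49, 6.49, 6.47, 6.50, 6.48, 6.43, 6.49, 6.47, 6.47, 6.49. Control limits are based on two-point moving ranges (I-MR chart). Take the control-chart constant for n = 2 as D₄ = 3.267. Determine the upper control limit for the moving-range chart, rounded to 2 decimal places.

Moving ranges: 0.01, 0.10, 0.02, 0.09, 0.02, 0.00, 0.03, 0.00, 0.02, 0.03, 0.02, 0.05, 0.06, 0.02, 0.00, 0.02; M̄R̄ = 0.4900 / 16 = 0.0306
UCL_MR = D₄·M̄R̄ = 3.267 × 0.0306 = 0.1001

0.10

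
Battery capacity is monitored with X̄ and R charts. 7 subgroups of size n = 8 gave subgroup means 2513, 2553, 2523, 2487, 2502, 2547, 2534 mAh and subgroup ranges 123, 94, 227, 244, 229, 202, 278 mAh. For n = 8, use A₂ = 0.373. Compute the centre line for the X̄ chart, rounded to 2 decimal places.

X̄̄ = (2513 + 2553 + 2523 + 2487 + 2502 + 2547 + 2534) / 7 = 17659.0000 / 7 = 2522.7143
CL = X̄̄ = 2522.7143

2522.71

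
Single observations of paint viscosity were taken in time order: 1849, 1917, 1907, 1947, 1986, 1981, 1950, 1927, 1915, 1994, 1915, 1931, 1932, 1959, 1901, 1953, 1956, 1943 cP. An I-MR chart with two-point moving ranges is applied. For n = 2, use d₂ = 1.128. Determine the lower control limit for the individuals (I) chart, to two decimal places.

X̄ = (1849 + 1917 + 1907 + 1947 + 1986 + 1981 + 1950 + 1927 + 1915 + 1994 + 1915 + 1931 + 1932 + 1959 + 1901 + 1953 + 1956 + 1943) / 18 = 1936.8333
Moving ranges: 68, 10, 40, 39, 5, 31, 23, 12, 79, 79, 16, 1, 27, 58, 52, 3, 13; M̄R̄ = 556.0000 / 17 = 32.7059
LCL = X̄ − 3·M̄R̄/d₂ = 1936.8333 − 3 × 32.7059 / 1.128 = 1849.8496

1849.85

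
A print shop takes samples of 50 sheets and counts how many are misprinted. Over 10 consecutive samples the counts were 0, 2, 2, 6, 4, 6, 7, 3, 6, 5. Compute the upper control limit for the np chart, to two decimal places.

p̄ = Σdᵢ / (k·n) = 41 / (10 × 50) = 0.08200
UCL = np̄ + 3·√(np̄(1−p̄)) = 4.1000 + 3 × √(4.1000×0.91800) = 4.1000 + 3 × 1.9401 = 9.9202

9.92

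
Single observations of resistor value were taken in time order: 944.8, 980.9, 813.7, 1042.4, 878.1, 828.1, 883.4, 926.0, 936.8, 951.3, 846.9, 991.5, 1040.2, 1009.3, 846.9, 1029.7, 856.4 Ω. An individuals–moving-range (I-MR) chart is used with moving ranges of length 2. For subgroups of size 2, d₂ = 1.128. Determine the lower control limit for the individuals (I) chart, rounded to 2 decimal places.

X̄ = (944.8 + 980.9 + 813.7 + 1042.4 + 878.1 + 828.1 + 883.4 + 926.0 + 936.8 + 951.3 + 846.9 + 991.5 + 1040.2 + 1009.3 + 846.9 + 1029.7 + 856.4) / 17 = 929.7882
Moving ranges: 36.1, 167.2, 228.7, 164.3, 50.0, 55.3, 42.6, 10.8, 14.5, 104.4, 144.6, 48.7, 30.9, 162.4, 182.8, 173.3; M̄R̄ = 1616.6000 / 16 = 101.0375
LCL = X̄ − 3·M̄R̄/d₂ = 929.7882 − 3 × 101.0375 / 1.128 = 661.0715

661.07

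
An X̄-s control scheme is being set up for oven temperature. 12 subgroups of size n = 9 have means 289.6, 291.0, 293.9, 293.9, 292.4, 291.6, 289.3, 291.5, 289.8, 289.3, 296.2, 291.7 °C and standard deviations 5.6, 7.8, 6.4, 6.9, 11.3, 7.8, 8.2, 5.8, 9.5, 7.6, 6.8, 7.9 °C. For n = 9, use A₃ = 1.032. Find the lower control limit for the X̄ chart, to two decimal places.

283.81

X̄̄ = (289.6 + 291.0 + 293.9 + 293.9 + 292.4 + 291.6 + 289.3 + 291.5 + 289.8 + 289.3 + 296.2 + 291.7) / 12 = 291.6833
s̄ = (5.6 + 7.8 + 6.4 + 6.9 + 11.3 + 7.8 + 8.2 + 5.8 + 9.5 + 7.6 + 6.8 + 7.9) / 12 = 7.6333
LCL = X̄̄ − A₃·s̄ = 291.6833 − 1.032 × 7.6333 = 283.8057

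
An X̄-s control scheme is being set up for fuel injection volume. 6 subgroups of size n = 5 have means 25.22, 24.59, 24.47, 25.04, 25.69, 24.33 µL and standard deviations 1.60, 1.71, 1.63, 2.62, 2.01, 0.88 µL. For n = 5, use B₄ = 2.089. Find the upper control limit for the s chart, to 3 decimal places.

s̄ = (1.60 + 1.71 + 1.63 + 2.62 + 2.01 + 0.88) / 6 = 1.7417
UCL_s = B₄·s̄ = 2.089 × 1.7417 = 3.6383

3.638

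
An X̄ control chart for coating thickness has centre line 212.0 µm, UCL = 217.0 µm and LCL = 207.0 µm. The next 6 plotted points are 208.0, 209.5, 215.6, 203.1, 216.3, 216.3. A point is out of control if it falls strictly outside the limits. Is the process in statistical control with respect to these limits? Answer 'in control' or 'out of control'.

Compare each point to [207.0, 217.0]: sample 4 = 203.1 < LCL.

out of control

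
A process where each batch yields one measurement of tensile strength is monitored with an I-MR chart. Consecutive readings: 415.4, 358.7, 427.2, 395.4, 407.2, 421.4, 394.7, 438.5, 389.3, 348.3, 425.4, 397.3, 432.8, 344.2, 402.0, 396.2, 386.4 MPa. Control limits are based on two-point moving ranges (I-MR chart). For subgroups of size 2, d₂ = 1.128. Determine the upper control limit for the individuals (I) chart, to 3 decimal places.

506.294

X̄ = (415.4 + 358.7 + 427.2 + 395.4 + 407.2 + 421.4 + 394.7 + 438.5 + 389.3 + 348.3 + 425.4 + 397.3 + 432.8 + 344.2 + 402.0 + 396.2 + 386.4) / 17 = 398.8471
Moving ranges: 56.7, 68.5, 31.8, 11.8, 14.2, 26.7, 43.8, 49.2, 41.0, 77.1, 28.1, 35.5, 88.6, 57.8, 5.8, 9.8; M̄R̄ = 646.4000 / 16 = 40.4000
UCL = X̄ + 3·M̄R̄/d₂ = 398.8471 + 3 × 40.4000 / 1.128 = 506.2939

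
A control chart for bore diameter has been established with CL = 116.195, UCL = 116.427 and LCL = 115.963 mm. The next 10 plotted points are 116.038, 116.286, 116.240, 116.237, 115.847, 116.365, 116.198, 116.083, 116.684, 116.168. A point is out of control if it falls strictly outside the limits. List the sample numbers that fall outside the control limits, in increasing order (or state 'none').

5, 9

Compare each point to [115.963, 116.427]: sample 5 = 115.847 < LCL; sample 9 = 116.684 > UCL.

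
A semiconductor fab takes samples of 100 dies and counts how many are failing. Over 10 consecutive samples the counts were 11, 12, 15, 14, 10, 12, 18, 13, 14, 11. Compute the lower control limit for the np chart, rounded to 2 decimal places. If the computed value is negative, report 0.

2.91

p̄ = Σdᵢ / (k·n) = 130 / (10 × 100) = 0.13000
LCL = np̄ − 3·√(np̄(1−p̄)) = 13.0000 − 3 × 3.3630 = 2.9109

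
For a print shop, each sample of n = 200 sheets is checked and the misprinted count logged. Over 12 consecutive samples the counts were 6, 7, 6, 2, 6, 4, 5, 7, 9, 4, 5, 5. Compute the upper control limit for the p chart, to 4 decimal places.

p̄ = Σdᵢ / (k·n) = 66 / (12 × 200) = 0.02750
UCL = p̄ + 3·√(p̄(1−p̄)/n) = 0.02750 + 3 × √(0.02750×0.97250/200) = 0.02750 + 3 × 0.01156 = 0.06219

0.0622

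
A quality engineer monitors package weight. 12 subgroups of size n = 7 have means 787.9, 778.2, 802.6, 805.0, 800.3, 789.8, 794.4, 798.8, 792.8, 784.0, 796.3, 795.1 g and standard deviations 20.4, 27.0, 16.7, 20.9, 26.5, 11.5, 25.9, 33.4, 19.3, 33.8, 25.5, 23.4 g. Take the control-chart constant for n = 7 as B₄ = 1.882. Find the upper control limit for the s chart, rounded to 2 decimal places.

44.59

s̄ = (20.4 + 27.0 + 16.7 + 20.9 + 26.5 + 11.5 + 25.9 + 33.4 + 19.3 + 33.8 + 25.5 + 23.4) / 12 = 23.6917
UCL_s = B₄·s̄ = 1.882 × 23.6917 = 44.5877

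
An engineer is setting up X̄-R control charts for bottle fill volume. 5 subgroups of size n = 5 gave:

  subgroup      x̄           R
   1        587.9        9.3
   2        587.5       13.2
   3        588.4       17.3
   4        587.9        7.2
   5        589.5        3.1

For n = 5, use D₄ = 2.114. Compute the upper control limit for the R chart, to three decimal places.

R̄ = (9.3 + 13.2 + 17.3 + 7.2 + 3.1) / 5 = 50.1000 / 5 = 10.0200
UCL_R = D₄·R̄ = 2.114 × 10.0200 = 21.1823

21.182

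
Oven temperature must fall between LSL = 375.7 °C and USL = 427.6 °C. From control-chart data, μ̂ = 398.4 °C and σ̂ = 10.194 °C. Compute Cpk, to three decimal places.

0.742

Cpu = (USL − μ̂) / (3σ̂) = (427.6 − 398.4) / (3 × 10.194) = 0.9548; Cpl = (μ̂ − LSL) / (3σ̂) = (398.4 − 375.7) / (3 × 10.194) = 0.7423; Cpk = min(Cpu, Cpl) = 0.7423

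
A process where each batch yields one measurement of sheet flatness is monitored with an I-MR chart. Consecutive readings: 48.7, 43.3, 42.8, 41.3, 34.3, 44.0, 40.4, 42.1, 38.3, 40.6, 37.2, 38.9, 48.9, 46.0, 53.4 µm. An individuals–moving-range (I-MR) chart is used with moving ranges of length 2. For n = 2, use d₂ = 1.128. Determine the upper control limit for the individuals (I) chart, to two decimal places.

X̄ = (48.7 + 43.3 + 42.8 + 41.3 + 34.3 + 44.0 + 40.4 + 42.1 + 38.3 + 40.6 + 37.2 + 38.9 + 48.9 + 46.0 + 53.4) / 15 = 42.6800
Moving ranges: 5.4, 0.5, 1.5, 7.0, 9.7, 3.6, 1.7, 3.8, 2.3, 3.4, 1.7, 10.0, 2.9, 7.4; M̄R̄ = 60.9000 / 14 = 4.3500
UCL = X̄ + 3·M̄R̄/d₂ = 42.6800 + 3 × 4.3500 / 1.128 = 54.2491

54.25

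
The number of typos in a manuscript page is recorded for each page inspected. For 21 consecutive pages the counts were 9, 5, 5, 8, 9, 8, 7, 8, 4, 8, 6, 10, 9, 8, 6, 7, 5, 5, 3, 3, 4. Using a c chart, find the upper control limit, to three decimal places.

14.186

c̄ = (9 + 5 + 5 + 8 + 9 + 8 + 7 + 8 + 4 + 8 + 6 + 10 + 9 + 8 + 6 + 7 + 5 + 5 + 3 + 3 + 4) / 21 = 137 / 21 = 6.5238
UCL = c̄ + 3√c̄ = 6.5238 + 3 × √6.5238 = 6.5238 + 3 × 2.5542 = 14.1863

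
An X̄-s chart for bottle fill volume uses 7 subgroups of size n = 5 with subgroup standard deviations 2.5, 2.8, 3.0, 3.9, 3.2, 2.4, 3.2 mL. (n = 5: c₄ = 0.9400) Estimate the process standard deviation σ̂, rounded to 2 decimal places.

s̄ = (2.5 + 2.8 + 3.0 + 3.9 + 3.2 + 2.4 + 3.2) / 7 = 3.0000
σ̂ = s̄ / c₄ = 3.0000 / 0.9400 = 3.1915

3.19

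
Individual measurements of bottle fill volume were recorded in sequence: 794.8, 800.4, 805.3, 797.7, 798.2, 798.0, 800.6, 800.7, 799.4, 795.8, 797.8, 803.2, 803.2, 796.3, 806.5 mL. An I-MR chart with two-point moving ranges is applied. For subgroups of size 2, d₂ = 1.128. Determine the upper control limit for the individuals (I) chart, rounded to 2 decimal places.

X̄ = (794.8 + 800.4 + 805.3 + 797.7 + 798.2 + 798.0 + 800.6 + 800.7 + 799.4 + 795.8 + 797.8 + 803.2 + 803.2 + 796.3 + 806.5) / 15 = 799.8600
Moving ranges: 5.6, 4.9, 7.6, 0.5, 0.2, 2.6, 0.1, 1.3, 3.6, 2.0, 5.4, 0.0, 6.9, 10.2; M̄R̄ = 50.9000 / 14 = 3.6357
UCL = X̄ + 3·M̄R̄/d₂ = 799.8600 + 3 × 3.6357 / 1.128 = 809.5295

809.53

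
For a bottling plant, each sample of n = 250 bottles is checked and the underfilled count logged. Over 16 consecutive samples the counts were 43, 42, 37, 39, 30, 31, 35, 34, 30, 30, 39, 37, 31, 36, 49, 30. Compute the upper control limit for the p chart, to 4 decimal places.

0.2097

p̄ = Σdᵢ / (k·n) = 573 / (16 × 250) = 0.14325
UCL = p̄ + 3·√(p̄(1−p̄)/n) = 0.14325 + 3 × √(0.14325×0.85675/250) = 0.14325 + 3 × 0.02216 = 0.20972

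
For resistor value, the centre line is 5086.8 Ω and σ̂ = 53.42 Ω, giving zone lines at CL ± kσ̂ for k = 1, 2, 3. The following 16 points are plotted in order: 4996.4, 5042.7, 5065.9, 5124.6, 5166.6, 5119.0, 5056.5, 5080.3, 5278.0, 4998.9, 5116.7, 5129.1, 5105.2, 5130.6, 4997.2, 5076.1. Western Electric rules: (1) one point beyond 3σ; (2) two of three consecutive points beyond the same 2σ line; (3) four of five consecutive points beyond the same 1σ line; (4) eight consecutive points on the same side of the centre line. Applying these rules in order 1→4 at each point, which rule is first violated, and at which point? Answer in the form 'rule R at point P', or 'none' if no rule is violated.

Zone of each point (C = within 1σ̂, B = 1σ̂–2σ̂, A = 2σ̂–3σ̂, * = beyond 3σ̂; sign = side of CL): 1:-B, 2:-C, 3:-C, 4:+C, 5:+B, 6:+C, 7:-C, 8:-C, 9:+*, 10:-B, 11:+C, 12:+C, 13:+C, 14:+C, 15:-B, 16:-C
Rule 1 (one point beyond the 3σ limits) is satisfied at point 9.

rule 1 at point 9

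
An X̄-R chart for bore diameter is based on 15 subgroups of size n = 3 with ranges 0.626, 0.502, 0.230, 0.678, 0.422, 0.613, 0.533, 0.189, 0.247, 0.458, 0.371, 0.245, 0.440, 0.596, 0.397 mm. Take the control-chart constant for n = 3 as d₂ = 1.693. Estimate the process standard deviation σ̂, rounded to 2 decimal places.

R̄ = (0.626 + 0.502 + 0.230 + 0.678 + 0.422 + 0.613 + 0.533 + 0.189 + 0.247 + 0.458 + 0.371 + 0.245 + 0.440 + 0.596 + 0.397) / 15 = 0.4365
σ̂ = R̄ / d₂ = 0.4365 / 1.693 = 0.2578

0.26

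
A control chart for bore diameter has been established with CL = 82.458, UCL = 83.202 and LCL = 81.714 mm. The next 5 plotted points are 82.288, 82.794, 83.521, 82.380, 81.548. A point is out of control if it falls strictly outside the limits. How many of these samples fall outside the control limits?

2

Compare each point to [81.714, 83.202]: sample 3 = 83.521 > UCL; sample 5 = 81.548 < LCL.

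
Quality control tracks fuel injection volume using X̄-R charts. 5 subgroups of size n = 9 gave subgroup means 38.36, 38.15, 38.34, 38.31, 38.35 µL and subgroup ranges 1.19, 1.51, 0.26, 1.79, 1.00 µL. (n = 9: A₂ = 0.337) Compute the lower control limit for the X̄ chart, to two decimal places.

X̄̄ = (38.36 + 38.15 + 38.34 + 38.31 + 38.35) / 5 = 191.5100 / 5 = 38.3020
R̄ = (1.19 + 1.51 + 0.26 + 1.79 + 1.00) / 5 = 5.7500 / 5 = 1.1500
LCL = X̄̄ − A₂·R̄ = 38.3020 − 0.337 × 1.1500 = 37.9145

37.91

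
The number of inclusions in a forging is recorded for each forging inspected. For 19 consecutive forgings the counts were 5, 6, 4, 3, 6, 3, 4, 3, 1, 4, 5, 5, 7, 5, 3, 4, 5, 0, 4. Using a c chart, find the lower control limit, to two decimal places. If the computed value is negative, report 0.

0.00

c̄ = (5 + 6 + 4 + 3 + 6 + 3 + 4 + 3 + 1 + 4 + 5 + 5 + 7 + 5 + 3 + 4 + 5 + 0 + 4) / 19 = 77 / 19 = 4.0526
LCL = c̄ − 3√c̄ = 4.0526 − 3 × 2.0131 = -1.9867 → 0 (cannot be negative)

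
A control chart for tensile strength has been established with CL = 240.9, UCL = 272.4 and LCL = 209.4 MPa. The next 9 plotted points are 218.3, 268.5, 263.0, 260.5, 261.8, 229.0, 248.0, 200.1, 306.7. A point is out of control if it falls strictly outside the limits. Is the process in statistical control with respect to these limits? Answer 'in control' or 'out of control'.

Compare each point to [209.4, 272.4]: sample 8 = 200.1 < LCL; sample 9 = 306.7 > UCL.

out of control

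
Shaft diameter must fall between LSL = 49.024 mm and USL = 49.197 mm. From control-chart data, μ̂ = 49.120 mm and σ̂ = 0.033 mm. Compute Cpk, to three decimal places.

Cpu = (USL − μ̂) / (3σ̂) = (49.197 − 49.120) / (3 × 0.033) = 0.7778; Cpl = (μ̂ − LSL) / (3σ̂) = (49.120 − 49.024) / (3 × 0.033) = 0.9697; Cpk = min(Cpu, Cpl) = 0.7778

0.778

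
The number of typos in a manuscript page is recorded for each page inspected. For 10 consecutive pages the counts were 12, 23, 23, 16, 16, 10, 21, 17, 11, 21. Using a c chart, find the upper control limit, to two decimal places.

c̄ = (12 + 23 + 23 + 16 + 16 + 10 + 21 + 17 + 11 + 21) / 10 = 170 / 10 = 17.0000
UCL = c̄ + 3√c̄ = 17.0000 + 3 × √17.0000 = 17.0000 + 3 × 4.1231 = 29.3693

29.37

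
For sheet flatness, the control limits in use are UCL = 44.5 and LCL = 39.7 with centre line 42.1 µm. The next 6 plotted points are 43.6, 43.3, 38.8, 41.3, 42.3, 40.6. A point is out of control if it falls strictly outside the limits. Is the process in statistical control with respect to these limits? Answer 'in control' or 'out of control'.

Compare each point to [39.7, 44.5]: sample 3 = 38.8 < LCL.

out of control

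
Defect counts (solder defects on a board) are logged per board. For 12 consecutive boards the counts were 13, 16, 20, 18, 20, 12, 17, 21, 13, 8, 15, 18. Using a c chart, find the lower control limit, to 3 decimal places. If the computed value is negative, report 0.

3.948

c̄ = (13 + 16 + 20 + 18 + 20 + 12 + 17 + 21 + 13 + 8 + 15 + 18) / 12 = 191 / 12 = 15.9167
LCL = c̄ − 3√c̄ = 15.9167 − 3 × 3.9896 = 3.9480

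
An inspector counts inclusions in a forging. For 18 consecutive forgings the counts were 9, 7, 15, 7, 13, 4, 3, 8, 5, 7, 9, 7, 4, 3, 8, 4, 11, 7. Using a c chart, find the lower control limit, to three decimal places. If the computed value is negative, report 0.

c̄ = (9 + 7 + 15 + 7 + 13 + 4 + 3 + 8 + 5 + 7 + 9 + 7 + 4 + 3 + 8 + 4 + 11 + 7) / 18 = 131 / 18 = 7.2778
LCL = c̄ − 3√c̄ = 7.2778 − 3 × 2.6977 = -0.8154 → 0 (cannot be negative)

0.000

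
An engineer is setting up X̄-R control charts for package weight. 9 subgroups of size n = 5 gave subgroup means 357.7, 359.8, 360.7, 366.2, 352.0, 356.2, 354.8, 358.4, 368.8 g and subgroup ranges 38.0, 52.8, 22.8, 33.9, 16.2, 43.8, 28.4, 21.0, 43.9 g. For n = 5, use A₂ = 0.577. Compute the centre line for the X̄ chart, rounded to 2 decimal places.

359.40

X̄̄ = (357.7 + 359.8 + 360.7 + 366.2 + 352.0 + 356.2 + 354.8 + 358.4 + 368.8) / 9 = 3234.6000 / 9 = 359.4000
CL = X̄̄ = 359.4000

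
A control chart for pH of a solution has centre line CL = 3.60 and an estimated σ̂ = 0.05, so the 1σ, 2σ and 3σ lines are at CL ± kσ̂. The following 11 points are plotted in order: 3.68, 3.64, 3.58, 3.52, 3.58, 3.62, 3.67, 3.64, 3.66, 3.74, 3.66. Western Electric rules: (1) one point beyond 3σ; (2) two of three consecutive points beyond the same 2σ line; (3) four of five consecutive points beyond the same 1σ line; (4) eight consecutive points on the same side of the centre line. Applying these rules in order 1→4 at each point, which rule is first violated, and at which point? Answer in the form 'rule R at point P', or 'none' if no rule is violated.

Zone of each point (C = within 1σ̂, B = 1σ̂–2σ̂, A = 2σ̂–3σ̂, * = beyond 3σ̂; sign = side of CL): 1:+B, 2:+C, 3:-C, 4:-B, 5:-C, 6:+C, 7:+B, 8:+C, 9:+B, 10:+A, 11:+B
Rule 3 (four of five consecutive points beyond the same 1σ limit) is satisfied at point 11.

rule 3 at point 11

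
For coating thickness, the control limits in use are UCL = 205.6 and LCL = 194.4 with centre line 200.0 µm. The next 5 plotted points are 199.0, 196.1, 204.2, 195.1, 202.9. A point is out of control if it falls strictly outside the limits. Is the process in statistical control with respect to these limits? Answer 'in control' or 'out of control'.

All 5 points lie within [194.4, 205.6].

in control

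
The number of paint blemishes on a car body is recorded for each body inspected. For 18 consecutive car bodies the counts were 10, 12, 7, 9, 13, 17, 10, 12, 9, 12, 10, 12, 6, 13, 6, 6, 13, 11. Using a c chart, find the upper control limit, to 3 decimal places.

20.140

c̄ = (10 + 12 + 7 + 9 + 13 + 17 + 10 + 12 + 9 + 12 + 10 + 12 + 6 + 13 + 6 + 6 + 13 + 11) / 18 = 188 / 18 = 10.4444
UCL = c̄ + 3√c̄ = 10.4444 + 3 × √10.4444 = 10.4444 + 3 × 3.2318 = 20.1398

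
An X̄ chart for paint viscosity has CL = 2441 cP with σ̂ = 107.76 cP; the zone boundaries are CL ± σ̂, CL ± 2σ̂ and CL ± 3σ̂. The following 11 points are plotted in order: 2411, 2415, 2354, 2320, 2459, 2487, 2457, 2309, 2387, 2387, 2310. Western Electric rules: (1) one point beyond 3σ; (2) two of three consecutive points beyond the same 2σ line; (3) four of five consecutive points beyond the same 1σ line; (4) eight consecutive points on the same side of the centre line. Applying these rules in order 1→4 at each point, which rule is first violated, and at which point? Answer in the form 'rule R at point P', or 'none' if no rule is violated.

none

Zone of each point (C = within 1σ̂, B = 1σ̂–2σ̂, A = 2σ̂–3σ̂, * = beyond 3σ̂; sign = side of CL): 1:-C, 2:-C, 3:-C, 4:-B, 5:+C, 6:+C, 7:+C, 8:-B, 9:-C, 10:-C, 11:-B
No rule fires across all 11 points.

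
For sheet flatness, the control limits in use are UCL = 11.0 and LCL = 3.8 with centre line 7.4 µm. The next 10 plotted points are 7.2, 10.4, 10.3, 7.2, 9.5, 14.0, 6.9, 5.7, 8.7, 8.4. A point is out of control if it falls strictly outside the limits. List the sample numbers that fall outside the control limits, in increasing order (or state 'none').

6

Compare each point to [3.8, 11.0]: sample 6 = 14.0 > UCL.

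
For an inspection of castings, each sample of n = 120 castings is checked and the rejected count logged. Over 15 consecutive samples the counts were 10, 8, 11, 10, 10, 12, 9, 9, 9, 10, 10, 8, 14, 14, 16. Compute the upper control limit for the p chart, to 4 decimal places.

p̄ = Σdᵢ / (k·n) = 160 / (15 × 120) = 0.08889
UCL = p̄ + 3·√(p̄(1−p̄)/n) = 0.08889 + 3 × √(0.08889×0.91111/120) = 0.08889 + 3 × 0.02598 = 0.16683

0.1668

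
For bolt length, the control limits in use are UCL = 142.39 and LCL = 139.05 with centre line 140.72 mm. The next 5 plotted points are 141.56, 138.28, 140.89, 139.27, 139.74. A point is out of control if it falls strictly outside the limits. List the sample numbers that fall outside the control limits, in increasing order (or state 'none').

Compare each point to [139.05, 142.39]: sample 2 = 138.28 < LCL.

2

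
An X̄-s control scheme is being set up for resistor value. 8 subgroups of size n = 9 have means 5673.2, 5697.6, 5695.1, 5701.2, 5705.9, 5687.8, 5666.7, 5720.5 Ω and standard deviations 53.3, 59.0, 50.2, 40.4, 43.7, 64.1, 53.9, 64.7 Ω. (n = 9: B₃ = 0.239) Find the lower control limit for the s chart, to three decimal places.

12.825

s̄ = (53.3 + 59.0 + 50.2 + 40.4 + 43.7 + 64.1 + 53.9 + 64.7) / 8 = 53.6625
LCL_s = B₃·s̄ = 0.239 × 53.6625 = 12.8253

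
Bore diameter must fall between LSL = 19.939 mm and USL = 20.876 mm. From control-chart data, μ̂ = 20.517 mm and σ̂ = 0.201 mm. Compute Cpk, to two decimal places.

0.60

Cpu = (USL − μ̂) / (3σ̂) = (20.876 − 20.517) / (3 × 0.201) = 0.5954; Cpl = (μ̂ − LSL) / (3σ̂) = (20.517 − 19.939) / (3 × 0.201) = 0.9585; Cpk = min(Cpu, Cpl) = 0.5954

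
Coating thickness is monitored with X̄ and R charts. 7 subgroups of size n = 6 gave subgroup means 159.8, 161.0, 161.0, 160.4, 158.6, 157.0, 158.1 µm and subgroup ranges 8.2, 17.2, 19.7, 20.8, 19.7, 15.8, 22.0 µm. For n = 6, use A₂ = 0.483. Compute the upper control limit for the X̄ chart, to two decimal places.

167.93

X̄̄ = (159.8 + 161.0 + 161.0 + 160.4 + 158.6 + 157.0 + 158.1) / 7 = 1115.9000 / 7 = 159.4143
R̄ = (8.2 + 17.2 + 19.7 + 20.8 + 19.7 + 15.8 + 22.0) / 7 = 123.4000 / 7 = 17.6286
UCL = X̄̄ + A₂·R̄ = 159.4143 + 0.483 × 17.6286 = 167.9289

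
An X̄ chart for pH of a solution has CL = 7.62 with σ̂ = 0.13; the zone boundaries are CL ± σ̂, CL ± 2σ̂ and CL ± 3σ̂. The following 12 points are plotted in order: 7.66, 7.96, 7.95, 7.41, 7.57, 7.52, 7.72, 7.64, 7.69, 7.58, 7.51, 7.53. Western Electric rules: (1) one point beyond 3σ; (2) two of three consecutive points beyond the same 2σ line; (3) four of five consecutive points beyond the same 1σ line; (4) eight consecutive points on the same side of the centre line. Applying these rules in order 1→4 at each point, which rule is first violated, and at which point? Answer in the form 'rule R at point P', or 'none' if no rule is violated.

Zone of each point (C = within 1σ̂, B = 1σ̂–2σ̂, A = 2σ̂–3σ̂, * = beyond 3σ̂; sign = side of CL): 1:+C, 2:+A, 3:+A, 4:-B, 5:-C, 6:-C, 7:+C, 8:+C, 9:+C, 10:-C, 11:-C, 12:-C
Rule 2 (two of three consecutive points beyond the same 2σ limit) is satisfied at point 3.

rule 2 at point 3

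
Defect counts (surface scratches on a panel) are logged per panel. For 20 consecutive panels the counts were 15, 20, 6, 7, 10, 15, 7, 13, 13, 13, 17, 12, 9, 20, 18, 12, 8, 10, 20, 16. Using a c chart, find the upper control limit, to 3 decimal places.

c̄ = (15 + 20 + 6 + 7 + 10 + 15 + 7 + 13 + 13 + 13 + 17 + 12 + 9 + 20 + 18 + 12 + 8 + 10 + 20 + 16) / 20 = 261 / 20 = 13.0500
UCL = c̄ + 3√c̄ = 13.0500 + 3 × √13.0500 = 13.0500 + 3 × 3.6125 = 23.8874

23.887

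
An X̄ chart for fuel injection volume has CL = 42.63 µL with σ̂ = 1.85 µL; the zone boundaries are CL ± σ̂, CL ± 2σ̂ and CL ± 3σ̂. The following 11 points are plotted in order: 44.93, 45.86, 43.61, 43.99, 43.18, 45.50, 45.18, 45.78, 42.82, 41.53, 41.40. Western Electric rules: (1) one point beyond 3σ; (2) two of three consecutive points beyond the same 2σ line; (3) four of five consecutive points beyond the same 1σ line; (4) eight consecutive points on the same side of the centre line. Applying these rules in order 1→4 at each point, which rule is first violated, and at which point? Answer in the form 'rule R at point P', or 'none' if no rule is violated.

rule 4 at point 8

Zone of each point (C = within 1σ̂, B = 1σ̂–2σ̂, A = 2σ̂–3σ̂, * = beyond 3σ̂; sign = side of CL): 1:+B, 2:+B, 3:+C, 4:+C, 5:+C, 6:+B, 7:+B, 8:+B, 9:+C, 10:-C, 11:-C
Rule 4 (eight consecutive points on the same side of the centre line) is satisfied at point 8.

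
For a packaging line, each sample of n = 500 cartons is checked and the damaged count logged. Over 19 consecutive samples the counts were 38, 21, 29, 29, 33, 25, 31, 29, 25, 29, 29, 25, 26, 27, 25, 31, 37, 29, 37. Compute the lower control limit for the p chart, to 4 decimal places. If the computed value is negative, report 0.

0.0270

p̄ = Σdᵢ / (k·n) = 555 / (19 × 500) = 0.05842
LCL = p̄ − 3·√(p̄(1−p̄)/n) = 0.05842 − 3 × 0.01049 = 0.02695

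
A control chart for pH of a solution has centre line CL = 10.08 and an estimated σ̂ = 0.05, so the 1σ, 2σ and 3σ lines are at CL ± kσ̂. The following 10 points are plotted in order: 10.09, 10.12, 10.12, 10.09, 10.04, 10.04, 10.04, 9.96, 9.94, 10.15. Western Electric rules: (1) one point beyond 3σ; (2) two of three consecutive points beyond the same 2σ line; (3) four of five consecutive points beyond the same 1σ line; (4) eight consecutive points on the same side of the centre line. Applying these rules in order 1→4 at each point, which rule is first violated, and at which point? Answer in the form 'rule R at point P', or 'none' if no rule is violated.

rule 2 at point 9

Zone of each point (C = within 1σ̂, B = 1σ̂–2σ̂, A = 2σ̂–3σ̂, * = beyond 3σ̂; sign = side of CL): 1:+C, 2:+C, 3:+C, 4:+C, 5:-C, 6:-C, 7:-C, 8:-A, 9:-A, 10:+B
Rule 2 (two of three consecutive points beyond the same 2σ limit) is satisfied at point 9.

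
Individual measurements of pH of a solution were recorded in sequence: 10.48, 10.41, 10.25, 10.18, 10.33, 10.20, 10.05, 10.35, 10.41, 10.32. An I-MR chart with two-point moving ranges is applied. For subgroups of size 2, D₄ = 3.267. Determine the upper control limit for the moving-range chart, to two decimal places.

Moving ranges: 0.07, 0.16, 0.07, 0.15, 0.13, 0.15, 0.30, 0.06, 0.09; M̄R̄ = 1.1800 / 9 = 0.1311
UCL_MR = D₄·M̄R̄ = 3.267 × 0.1311 = 0.4283

0.43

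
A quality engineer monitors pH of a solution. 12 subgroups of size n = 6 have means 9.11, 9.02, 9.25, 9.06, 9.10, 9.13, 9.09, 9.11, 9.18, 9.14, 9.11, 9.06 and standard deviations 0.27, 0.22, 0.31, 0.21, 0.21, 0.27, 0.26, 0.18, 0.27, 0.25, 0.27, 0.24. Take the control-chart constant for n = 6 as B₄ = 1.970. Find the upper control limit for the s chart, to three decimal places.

0.486

s̄ = (0.27 + 0.22 + 0.31 + 0.21 + 0.21 + 0.27 + 0.26 + 0.18 + 0.27 + 0.25 + 0.27 + 0.24) / 12 = 0.2467
UCL_s = B₄·s̄ = 1.970 × 0.2467 = 0.4859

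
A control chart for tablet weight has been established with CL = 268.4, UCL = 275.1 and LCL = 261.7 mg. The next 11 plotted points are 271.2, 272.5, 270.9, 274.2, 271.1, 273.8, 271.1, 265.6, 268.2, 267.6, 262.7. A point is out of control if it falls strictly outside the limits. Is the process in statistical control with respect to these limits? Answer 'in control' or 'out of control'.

All 11 points lie within [261.7, 275.1].

in control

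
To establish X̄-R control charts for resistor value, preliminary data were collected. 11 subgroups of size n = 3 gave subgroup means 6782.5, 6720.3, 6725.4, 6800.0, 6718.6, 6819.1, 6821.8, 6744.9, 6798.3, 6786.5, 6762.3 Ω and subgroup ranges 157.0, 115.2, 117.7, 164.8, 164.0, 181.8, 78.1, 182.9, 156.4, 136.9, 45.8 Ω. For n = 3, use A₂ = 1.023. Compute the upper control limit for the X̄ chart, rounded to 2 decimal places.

X̄̄ = (6782.5 + 6720.3 + 6725.4 + 6800.0 + 6718.6 + 6819.1 + 6821.8 + 6744.9 + 6798.3 + 6786.5 + 6762.3) / 11 = 74479.7000 / 11 = 6770.8818
R̄ = (157.0 + 115.2 + 117.7 + 164.8 + 164.0 + 181.8 + 78.1 + 182.9 + 156.4 + 136.9 + 45.8) / 11 = 1500.6000 / 11 = 136.4182
UCL = X̄̄ + A₂·R̄ = 6770.8818 + 1.023 × 136.4182 = 6910.4376

6910.44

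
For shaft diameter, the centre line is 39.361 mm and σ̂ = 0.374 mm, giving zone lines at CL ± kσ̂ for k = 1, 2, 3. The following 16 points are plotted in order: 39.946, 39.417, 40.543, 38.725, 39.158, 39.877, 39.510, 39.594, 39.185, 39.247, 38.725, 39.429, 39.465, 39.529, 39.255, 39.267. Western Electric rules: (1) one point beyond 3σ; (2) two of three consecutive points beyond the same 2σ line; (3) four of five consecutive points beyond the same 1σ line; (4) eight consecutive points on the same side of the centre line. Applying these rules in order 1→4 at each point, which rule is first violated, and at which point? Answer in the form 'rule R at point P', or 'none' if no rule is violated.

Zone of each point (C = within 1σ̂, B = 1σ̂–2σ̂, A = 2σ̂–3σ̂, * = beyond 3σ̂; sign = side of CL): 1:+B, 2:+C, 3:+*, 4:-B, 5:-C, 6:+B, 7:+C, 8:+C, 9:-C, 10:-C, 11:-B, 12:+C, 13:+C, 14:+C, 15:-C, 16:-C
Rule 1 (one point beyond the 3σ limits) is satisfied at point 3.

rule 1 at point 3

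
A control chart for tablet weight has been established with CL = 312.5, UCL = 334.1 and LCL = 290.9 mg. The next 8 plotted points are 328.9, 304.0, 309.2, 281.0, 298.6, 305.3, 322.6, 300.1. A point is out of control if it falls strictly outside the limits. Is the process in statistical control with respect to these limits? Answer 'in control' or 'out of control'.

out of control

Compare each point to [290.9, 334.1]: sample 4 = 281.0 < LCL.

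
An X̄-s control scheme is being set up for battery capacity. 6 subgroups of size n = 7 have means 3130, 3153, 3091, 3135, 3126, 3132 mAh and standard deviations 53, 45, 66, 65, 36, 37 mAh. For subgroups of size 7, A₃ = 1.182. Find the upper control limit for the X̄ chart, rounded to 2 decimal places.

X̄̄ = (3130 + 3153 + 3091 + 3135 + 3126 + 3132) / 6 = 3127.8333
s̄ = (53 + 45 + 66 + 65 + 36 + 37) / 6 = 50.3333
UCL = X̄̄ + A₃·s̄ = 3127.8333 + 1.182 × 50.3333 = 3187.3273

3187.33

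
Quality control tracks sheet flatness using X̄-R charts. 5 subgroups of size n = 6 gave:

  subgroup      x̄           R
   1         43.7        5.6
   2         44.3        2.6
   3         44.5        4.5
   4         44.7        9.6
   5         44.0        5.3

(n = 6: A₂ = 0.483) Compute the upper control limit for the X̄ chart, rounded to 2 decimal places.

X̄̄ = (43.7 + 44.3 + 44.5 + 44.7 + 44.0) / 5 = 221.2000 / 5 = 44.2400
R̄ = (5.6 + 2.6 + 4.5 + 9.6 + 5.3) / 5 = 27.6000 / 5 = 5.5200
UCL = X̄̄ + A₂·R̄ = 44.2400 + 0.483 × 5.5200 = 46.9062

46.91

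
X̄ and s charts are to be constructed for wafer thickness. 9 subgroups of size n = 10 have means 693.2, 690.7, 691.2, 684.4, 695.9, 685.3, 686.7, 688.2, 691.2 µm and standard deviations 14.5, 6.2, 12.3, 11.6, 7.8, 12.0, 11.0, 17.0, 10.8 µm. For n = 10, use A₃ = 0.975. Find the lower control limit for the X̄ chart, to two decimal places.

X̄̄ = (693.2 + 690.7 + 691.2 + 684.4 + 695.9 + 685.3 + 686.7 + 688.2 + 691.2) / 9 = 689.6444
s̄ = (14.5 + 6.2 + 12.3 + 11.6 + 7.8 + 12.0 + 11.0 + 17.0 + 10.8) / 9 = 11.4667
LCL = X̄̄ − A₃·s̄ = 689.6444 − 0.975 × 11.4667 = 678.4644

678.46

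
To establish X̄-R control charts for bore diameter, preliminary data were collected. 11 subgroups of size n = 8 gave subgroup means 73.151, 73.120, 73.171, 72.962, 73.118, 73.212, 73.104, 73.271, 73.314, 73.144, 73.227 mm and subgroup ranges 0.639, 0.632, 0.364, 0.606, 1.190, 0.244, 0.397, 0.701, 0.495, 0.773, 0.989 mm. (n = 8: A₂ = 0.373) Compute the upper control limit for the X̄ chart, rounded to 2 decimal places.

73.40

X̄̄ = (73.151 + 73.120 + 73.171 + 72.962 + 73.118 + 73.212 + 73.104 + 73.271 + 73.314 + 73.144 + 73.227) / 11 = 804.7940 / 11 = 73.1631
R̄ = (0.639 + 0.632 + 0.364 + 0.606 + 1.190 + 0.244 + 0.397 + 0.701 + 0.495 + 0.773 + 0.989) / 11 = 7.0300 / 11 = 0.6391
UCL = X̄̄ + A₂·R̄ = 73.1631 + 0.373 × 0.6391 = 73.4015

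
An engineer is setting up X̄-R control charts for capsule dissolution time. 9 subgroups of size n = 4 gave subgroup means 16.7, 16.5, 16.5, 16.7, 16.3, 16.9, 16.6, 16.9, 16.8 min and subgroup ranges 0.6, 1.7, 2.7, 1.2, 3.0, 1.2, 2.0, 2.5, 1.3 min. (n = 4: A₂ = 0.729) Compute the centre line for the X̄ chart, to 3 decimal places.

16.656

X̄̄ = (16.7 + 16.5 + 16.5 + 16.7 + 16.3 + 16.9 + 16.6 + 16.9 + 16.8) / 9 = 149.9000 / 9 = 16.6556
CL = X̄̄ = 16.6556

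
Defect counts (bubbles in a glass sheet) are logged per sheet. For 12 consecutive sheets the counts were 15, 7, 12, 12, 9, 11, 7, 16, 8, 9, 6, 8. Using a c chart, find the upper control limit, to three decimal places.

19.487

c̄ = (15 + 7 + 12 + 12 + 9 + 11 + 7 + 16 + 8 + 9 + 6 + 8) / 12 = 120 / 12 = 10.0000
UCL = c̄ + 3√c̄ = 10.0000 + 3 × √10.0000 = 10.0000 + 3 × 3.1623 = 19.4868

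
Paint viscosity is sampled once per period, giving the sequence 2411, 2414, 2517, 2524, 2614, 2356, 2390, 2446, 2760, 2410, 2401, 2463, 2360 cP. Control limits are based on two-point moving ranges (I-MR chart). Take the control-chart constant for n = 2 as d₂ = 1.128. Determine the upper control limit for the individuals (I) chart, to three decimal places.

X̄ = (2411 + 2414 + 2517 + 2524 + 2614 + 2356 + 2390 + 2446 + 2760 + 2410 + 2401 + 2463 + 2360) / 13 = 2466.6154
Moving ranges: 3, 103, 7, 90, 258, 34, 56, 314, 350, 9, 62, 103; M̄R̄ = 1389.0000 / 12 = 115.7500
UCL = X̄ + 3·M̄R̄/d₂ = 2466.6154 + 3 × 115.7500 / 1.128 = 2774.4611

2774.461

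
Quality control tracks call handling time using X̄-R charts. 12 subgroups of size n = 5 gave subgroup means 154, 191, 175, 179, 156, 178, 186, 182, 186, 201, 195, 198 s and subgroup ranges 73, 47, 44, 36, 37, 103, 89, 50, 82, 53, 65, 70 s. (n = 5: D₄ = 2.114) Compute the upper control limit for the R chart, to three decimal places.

R̄ = (73 + 47 + 44 + 36 + 37 + 103 + 89 + 50 + 82 + 53 + 65 + 70) / 12 = 749.0000 / 12 = 62.4167
UCL_R = D₄·R̄ = 2.114 × 62.4167 = 131.9488

131.949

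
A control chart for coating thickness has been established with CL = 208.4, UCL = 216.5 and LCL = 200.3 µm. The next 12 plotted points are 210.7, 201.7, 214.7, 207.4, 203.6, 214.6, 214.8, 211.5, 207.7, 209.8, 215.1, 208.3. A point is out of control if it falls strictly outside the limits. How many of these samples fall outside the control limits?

0

All 12 points lie within [200.3, 216.5].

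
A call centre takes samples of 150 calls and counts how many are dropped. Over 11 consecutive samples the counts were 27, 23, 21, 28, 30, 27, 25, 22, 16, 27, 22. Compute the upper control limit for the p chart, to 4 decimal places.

p̄ = Σdᵢ / (k·n) = 268 / (11 × 150) = 0.16242
UCL = p̄ + 3·√(p̄(1−p̄)/n) = 0.16242 + 3 × √(0.16242×0.83758/150) = 0.16242 + 3 × 0.03012 = 0.25277

0.2528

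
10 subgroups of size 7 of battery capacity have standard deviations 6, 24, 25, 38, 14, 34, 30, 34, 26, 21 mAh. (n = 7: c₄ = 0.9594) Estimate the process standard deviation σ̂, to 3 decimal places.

s̄ = (6 + 24 + 25 + 38 + 14 + 34 + 30 + 34 + 26 + 21) / 10 = 25.2000
σ̂ = s̄ / c₄ = 25.2000 / 0.9594 = 26.2664

26.266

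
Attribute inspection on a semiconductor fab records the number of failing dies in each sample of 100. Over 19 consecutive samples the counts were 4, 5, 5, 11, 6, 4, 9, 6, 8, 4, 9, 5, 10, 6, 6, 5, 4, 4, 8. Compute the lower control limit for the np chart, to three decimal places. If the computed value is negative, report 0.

0.000

p̄ = Σdᵢ / (k·n) = 119 / (19 × 100) = 0.06263
LCL = np̄ − 3·√(np̄(1−p̄)) = 6.2632 − 3 × 2.4230 = -1.0058 → 0 (negative, so LCL = 0)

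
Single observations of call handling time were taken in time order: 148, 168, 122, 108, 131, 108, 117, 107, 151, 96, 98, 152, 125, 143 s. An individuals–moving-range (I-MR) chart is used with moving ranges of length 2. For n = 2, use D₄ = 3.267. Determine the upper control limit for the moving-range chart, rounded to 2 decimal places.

86.70

Moving ranges: 20, 46, 14, 23, 23, 9, 10, 44, 55, 2, 54, 27, 18; M̄R̄ = 345.0000 / 13 = 26.5385
UCL_MR = D₄·M̄R̄ = 3.267 × 26.5385 = 86.7012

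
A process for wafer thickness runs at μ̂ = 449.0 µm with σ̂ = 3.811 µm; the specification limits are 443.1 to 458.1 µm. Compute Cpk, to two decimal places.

0.52

Cpu = (USL − μ̂) / (3σ̂) = (458.1 − 449.0) / (3 × 3.811) = 0.7959; Cpl = (μ̂ − LSL) / (3σ̂) = (449.0 − 443.1) / (3 × 3.811) = 0.5161; Cpk = min(Cpu, Cpl) = 0.5161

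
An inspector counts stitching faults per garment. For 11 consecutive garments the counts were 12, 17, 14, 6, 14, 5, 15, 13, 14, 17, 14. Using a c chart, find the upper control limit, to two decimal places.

23.56

c̄ = (12 + 17 + 14 + 6 + 14 + 5 + 15 + 13 + 14 + 17 + 14) / 11 = 141 / 11 = 12.8182
UCL = c̄ + 3√c̄ = 12.8182 + 3 × √12.8182 = 12.8182 + 3 × 3.5802 = 23.5589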